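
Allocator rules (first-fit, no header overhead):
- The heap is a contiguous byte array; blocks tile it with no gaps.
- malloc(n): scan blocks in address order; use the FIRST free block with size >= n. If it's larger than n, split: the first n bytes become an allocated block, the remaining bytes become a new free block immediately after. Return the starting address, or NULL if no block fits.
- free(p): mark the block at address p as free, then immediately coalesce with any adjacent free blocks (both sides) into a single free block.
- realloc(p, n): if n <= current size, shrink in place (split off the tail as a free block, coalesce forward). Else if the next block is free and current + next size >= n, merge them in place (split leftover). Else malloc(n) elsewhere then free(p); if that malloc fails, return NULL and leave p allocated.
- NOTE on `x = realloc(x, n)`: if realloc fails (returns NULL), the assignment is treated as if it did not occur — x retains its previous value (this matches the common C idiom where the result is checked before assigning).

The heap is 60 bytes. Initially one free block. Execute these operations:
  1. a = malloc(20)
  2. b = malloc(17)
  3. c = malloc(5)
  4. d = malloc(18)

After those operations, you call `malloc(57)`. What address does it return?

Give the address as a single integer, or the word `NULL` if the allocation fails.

Answer: NULL

Derivation:
Op 1: a = malloc(20) -> a = 0; heap: [0-19 ALLOC][20-59 FREE]
Op 2: b = malloc(17) -> b = 20; heap: [0-19 ALLOC][20-36 ALLOC][37-59 FREE]
Op 3: c = malloc(5) -> c = 37; heap: [0-19 ALLOC][20-36 ALLOC][37-41 ALLOC][42-59 FREE]
Op 4: d = malloc(18) -> d = 42; heap: [0-19 ALLOC][20-36 ALLOC][37-41 ALLOC][42-59 ALLOC]
malloc(57): first-fit scan over [0-19 ALLOC][20-36 ALLOC][37-41 ALLOC][42-59 ALLOC] -> NULL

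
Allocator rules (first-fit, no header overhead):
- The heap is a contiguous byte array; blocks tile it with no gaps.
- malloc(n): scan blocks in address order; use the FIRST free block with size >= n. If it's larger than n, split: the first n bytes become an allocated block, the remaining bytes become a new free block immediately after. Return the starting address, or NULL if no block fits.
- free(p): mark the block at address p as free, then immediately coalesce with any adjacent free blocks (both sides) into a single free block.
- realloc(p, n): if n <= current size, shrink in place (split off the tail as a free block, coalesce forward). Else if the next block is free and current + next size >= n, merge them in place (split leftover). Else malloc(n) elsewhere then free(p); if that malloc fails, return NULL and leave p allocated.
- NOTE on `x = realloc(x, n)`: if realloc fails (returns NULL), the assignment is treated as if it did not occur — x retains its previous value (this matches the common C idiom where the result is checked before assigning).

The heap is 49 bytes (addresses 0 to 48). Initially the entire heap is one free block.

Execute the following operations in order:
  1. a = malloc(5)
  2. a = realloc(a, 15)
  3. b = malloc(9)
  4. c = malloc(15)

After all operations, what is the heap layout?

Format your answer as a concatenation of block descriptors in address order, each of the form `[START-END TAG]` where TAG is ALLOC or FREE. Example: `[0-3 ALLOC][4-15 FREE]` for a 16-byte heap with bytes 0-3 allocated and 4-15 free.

Answer: [0-14 ALLOC][15-23 ALLOC][24-38 ALLOC][39-48 FREE]

Derivation:
Op 1: a = malloc(5) -> a = 0; heap: [0-4 ALLOC][5-48 FREE]
Op 2: a = realloc(a, 15) -> a = 0; heap: [0-14 ALLOC][15-48 FREE]
Op 3: b = malloc(9) -> b = 15; heap: [0-14 ALLOC][15-23 ALLOC][24-48 FREE]
Op 4: c = malloc(15) -> c = 24; heap: [0-14 ALLOC][15-23 ALLOC][24-38 ALLOC][39-48 FREE]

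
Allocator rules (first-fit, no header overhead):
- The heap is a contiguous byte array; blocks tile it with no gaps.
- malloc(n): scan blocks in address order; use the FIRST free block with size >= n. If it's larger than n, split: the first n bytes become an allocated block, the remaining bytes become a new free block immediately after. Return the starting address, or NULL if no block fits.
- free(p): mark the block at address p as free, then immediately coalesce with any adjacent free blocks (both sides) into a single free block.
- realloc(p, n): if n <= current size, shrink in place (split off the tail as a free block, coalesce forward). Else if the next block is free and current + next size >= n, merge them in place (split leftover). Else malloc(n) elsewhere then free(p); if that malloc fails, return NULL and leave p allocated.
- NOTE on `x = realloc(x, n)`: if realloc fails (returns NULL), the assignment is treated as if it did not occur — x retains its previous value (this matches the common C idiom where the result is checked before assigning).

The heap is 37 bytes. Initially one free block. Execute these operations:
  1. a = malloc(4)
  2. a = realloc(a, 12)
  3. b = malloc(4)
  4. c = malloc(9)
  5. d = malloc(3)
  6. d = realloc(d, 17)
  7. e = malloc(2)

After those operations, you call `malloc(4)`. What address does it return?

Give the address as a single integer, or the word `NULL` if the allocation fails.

Answer: 30

Derivation:
Op 1: a = malloc(4) -> a = 0; heap: [0-3 ALLOC][4-36 FREE]
Op 2: a = realloc(a, 12) -> a = 0; heap: [0-11 ALLOC][12-36 FREE]
Op 3: b = malloc(4) -> b = 12; heap: [0-11 ALLOC][12-15 ALLOC][16-36 FREE]
Op 4: c = malloc(9) -> c = 16; heap: [0-11 ALLOC][12-15 ALLOC][16-24 ALLOC][25-36 FREE]
Op 5: d = malloc(3) -> d = 25; heap: [0-11 ALLOC][12-15 ALLOC][16-24 ALLOC][25-27 ALLOC][28-36 FREE]
Op 6: d = realloc(d, 17) -> NULL (d unchanged); heap: [0-11 ALLOC][12-15 ALLOC][16-24 ALLOC][25-27 ALLOC][28-36 FREE]
Op 7: e = malloc(2) -> e = 28; heap: [0-11 ALLOC][12-15 ALLOC][16-24 ALLOC][25-27 ALLOC][28-29 ALLOC][30-36 FREE]
malloc(4): first-fit scan over [0-11 ALLOC][12-15 ALLOC][16-24 ALLOC][25-27 ALLOC][28-29 ALLOC][30-36 FREE] -> 30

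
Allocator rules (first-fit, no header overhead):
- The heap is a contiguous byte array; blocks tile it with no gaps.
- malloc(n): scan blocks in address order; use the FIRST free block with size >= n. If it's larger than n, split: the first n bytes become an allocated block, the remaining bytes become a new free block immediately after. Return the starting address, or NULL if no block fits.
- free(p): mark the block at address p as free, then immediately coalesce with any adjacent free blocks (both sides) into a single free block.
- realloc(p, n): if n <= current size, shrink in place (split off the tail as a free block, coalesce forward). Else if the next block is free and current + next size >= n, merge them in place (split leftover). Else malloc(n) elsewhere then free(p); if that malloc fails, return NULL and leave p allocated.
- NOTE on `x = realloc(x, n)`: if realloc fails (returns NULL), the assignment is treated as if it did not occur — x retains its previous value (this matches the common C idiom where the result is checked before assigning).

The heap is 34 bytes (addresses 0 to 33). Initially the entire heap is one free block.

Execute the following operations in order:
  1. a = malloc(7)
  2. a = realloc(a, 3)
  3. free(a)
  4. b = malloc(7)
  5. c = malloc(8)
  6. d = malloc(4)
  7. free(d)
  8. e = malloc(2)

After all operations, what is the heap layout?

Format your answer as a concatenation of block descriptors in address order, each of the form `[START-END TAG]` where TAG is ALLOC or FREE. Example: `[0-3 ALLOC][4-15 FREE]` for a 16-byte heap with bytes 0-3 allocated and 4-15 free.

Answer: [0-6 ALLOC][7-14 ALLOC][15-16 ALLOC][17-33 FREE]

Derivation:
Op 1: a = malloc(7) -> a = 0; heap: [0-6 ALLOC][7-33 FREE]
Op 2: a = realloc(a, 3) -> a = 0; heap: [0-2 ALLOC][3-33 FREE]
Op 3: free(a) -> (freed a); heap: [0-33 FREE]
Op 4: b = malloc(7) -> b = 0; heap: [0-6 ALLOC][7-33 FREE]
Op 5: c = malloc(8) -> c = 7; heap: [0-6 ALLOC][7-14 ALLOC][15-33 FREE]
Op 6: d = malloc(4) -> d = 15; heap: [0-6 ALLOC][7-14 ALLOC][15-18 ALLOC][19-33 FREE]
Op 7: free(d) -> (freed d); heap: [0-6 ALLOC][7-14 ALLOC][15-33 FREE]
Op 8: e = malloc(2) -> e = 15; heap: [0-6 ALLOC][7-14 ALLOC][15-16 ALLOC][17-33 FREE]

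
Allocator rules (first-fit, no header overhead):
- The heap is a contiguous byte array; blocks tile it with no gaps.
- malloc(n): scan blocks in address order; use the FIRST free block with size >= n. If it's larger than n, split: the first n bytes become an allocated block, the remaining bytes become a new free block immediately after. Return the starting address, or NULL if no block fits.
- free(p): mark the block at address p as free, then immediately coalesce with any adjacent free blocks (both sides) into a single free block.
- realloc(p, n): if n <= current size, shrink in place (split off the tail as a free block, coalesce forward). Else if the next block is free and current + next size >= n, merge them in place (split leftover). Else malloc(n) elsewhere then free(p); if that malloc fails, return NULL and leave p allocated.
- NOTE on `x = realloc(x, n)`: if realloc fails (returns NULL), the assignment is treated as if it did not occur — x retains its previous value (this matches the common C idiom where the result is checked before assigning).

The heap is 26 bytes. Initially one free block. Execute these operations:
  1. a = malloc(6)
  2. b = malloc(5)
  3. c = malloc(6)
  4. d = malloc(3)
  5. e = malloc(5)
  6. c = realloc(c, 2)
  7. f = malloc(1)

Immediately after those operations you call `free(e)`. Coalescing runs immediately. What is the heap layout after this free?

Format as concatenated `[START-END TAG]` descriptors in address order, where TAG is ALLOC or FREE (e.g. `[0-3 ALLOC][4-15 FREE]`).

Answer: [0-5 ALLOC][6-10 ALLOC][11-12 ALLOC][13-13 ALLOC][14-16 FREE][17-19 ALLOC][20-25 FREE]

Derivation:
Op 1: a = malloc(6) -> a = 0; heap: [0-5 ALLOC][6-25 FREE]
Op 2: b = malloc(5) -> b = 6; heap: [0-5 ALLOC][6-10 ALLOC][11-25 FREE]
Op 3: c = malloc(6) -> c = 11; heap: [0-5 ALLOC][6-10 ALLOC][11-16 ALLOC][17-25 FREE]
Op 4: d = malloc(3) -> d = 17; heap: [0-5 ALLOC][6-10 ALLOC][11-16 ALLOC][17-19 ALLOC][20-25 FREE]
Op 5: e = malloc(5) -> e = 20; heap: [0-5 ALLOC][6-10 ALLOC][11-16 ALLOC][17-19 ALLOC][20-24 ALLOC][25-25 FREE]
Op 6: c = realloc(c, 2) -> c = 11; heap: [0-5 ALLOC][6-10 ALLOC][11-12 ALLOC][13-16 FREE][17-19 ALLOC][20-24 ALLOC][25-25 FREE]
Op 7: f = malloc(1) -> f = 13; heap: [0-5 ALLOC][6-10 ALLOC][11-12 ALLOC][13-13 ALLOC][14-16 FREE][17-19 ALLOC][20-24 ALLOC][25-25 FREE]
free(e): e = 20 -> block [20-24 ALLOC]; mark free, coalesce with adjacent free neighbors -> [0-5 ALLOC][6-10 ALLOC][11-12 ALLOC][13-13 ALLOC][14-16 FREE][17-19 ALLOC][20-25 FREE]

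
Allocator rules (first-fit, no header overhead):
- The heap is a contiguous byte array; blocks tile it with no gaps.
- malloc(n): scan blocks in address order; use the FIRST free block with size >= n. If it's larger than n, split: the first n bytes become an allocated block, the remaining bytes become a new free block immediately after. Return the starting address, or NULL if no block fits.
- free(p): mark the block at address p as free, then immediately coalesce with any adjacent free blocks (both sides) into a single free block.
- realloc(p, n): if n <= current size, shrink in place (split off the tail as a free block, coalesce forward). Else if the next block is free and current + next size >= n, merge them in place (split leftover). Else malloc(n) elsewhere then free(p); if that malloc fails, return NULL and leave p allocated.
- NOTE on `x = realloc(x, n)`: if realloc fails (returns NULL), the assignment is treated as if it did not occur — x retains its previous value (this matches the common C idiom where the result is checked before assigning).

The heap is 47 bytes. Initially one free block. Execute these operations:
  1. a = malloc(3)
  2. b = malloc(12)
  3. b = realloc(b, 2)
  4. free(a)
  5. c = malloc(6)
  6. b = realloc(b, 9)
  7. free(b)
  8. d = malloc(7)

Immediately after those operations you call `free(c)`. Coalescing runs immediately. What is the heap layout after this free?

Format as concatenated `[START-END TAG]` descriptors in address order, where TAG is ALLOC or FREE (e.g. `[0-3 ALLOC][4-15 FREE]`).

Answer: [0-10 FREE][11-17 ALLOC][18-46 FREE]

Derivation:
Op 1: a = malloc(3) -> a = 0; heap: [0-2 ALLOC][3-46 FREE]
Op 2: b = malloc(12) -> b = 3; heap: [0-2 ALLOC][3-14 ALLOC][15-46 FREE]
Op 3: b = realloc(b, 2) -> b = 3; heap: [0-2 ALLOC][3-4 ALLOC][5-46 FREE]
Op 4: free(a) -> (freed a); heap: [0-2 FREE][3-4 ALLOC][5-46 FREE]
Op 5: c = malloc(6) -> c = 5; heap: [0-2 FREE][3-4 ALLOC][5-10 ALLOC][11-46 FREE]
Op 6: b = realloc(b, 9) -> b = 11; heap: [0-4 FREE][5-10 ALLOC][11-19 ALLOC][20-46 FREE]
Op 7: free(b) -> (freed b); heap: [0-4 FREE][5-10 ALLOC][11-46 FREE]
Op 8: d = malloc(7) -> d = 11; heap: [0-4 FREE][5-10 ALLOC][11-17 ALLOC][18-46 FREE]
free(c): c = 5 -> block [5-10 ALLOC]; mark free, coalesce with adjacent free neighbors -> [0-10 FREE][11-17 ALLOC][18-46 FREE]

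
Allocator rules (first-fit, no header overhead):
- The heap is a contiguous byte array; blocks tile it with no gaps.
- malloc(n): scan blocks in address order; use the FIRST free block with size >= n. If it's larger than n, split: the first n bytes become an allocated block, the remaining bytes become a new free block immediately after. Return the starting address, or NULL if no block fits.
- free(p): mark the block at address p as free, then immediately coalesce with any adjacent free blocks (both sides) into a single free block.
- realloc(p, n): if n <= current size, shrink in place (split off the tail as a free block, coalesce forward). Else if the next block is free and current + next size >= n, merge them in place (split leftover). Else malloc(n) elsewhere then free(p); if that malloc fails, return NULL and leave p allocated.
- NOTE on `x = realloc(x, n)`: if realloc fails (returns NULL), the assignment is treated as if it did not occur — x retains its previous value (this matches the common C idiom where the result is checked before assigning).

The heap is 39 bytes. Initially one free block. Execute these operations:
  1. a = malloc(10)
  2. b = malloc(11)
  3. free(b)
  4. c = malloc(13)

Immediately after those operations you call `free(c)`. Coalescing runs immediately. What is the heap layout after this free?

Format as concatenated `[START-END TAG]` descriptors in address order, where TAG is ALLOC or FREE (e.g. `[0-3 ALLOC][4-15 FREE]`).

Answer: [0-9 ALLOC][10-38 FREE]

Derivation:
Op 1: a = malloc(10) -> a = 0; heap: [0-9 ALLOC][10-38 FREE]
Op 2: b = malloc(11) -> b = 10; heap: [0-9 ALLOC][10-20 ALLOC][21-38 FREE]
Op 3: free(b) -> (freed b); heap: [0-9 ALLOC][10-38 FREE]
Op 4: c = malloc(13) -> c = 10; heap: [0-9 ALLOC][10-22 ALLOC][23-38 FREE]
free(c): c = 10 -> block [10-22 ALLOC]; mark free, coalesce with adjacent free neighbors -> [0-9 ALLOC][10-38 FREE]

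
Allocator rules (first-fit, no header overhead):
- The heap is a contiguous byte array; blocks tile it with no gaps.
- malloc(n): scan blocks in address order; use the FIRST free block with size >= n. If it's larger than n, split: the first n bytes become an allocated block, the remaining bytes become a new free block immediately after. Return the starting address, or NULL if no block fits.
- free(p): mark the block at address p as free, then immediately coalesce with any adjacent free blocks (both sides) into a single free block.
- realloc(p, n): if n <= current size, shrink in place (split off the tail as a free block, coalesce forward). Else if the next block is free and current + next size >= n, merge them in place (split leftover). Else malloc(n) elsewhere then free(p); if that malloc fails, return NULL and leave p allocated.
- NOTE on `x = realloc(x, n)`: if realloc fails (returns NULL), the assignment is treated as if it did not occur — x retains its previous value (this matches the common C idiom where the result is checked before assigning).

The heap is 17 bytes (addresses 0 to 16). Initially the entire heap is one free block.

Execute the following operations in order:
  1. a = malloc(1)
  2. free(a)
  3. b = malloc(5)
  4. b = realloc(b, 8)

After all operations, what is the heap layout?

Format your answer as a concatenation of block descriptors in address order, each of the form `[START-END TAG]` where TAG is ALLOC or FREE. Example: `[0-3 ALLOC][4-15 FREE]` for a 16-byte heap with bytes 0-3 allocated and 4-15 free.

Answer: [0-7 ALLOC][8-16 FREE]

Derivation:
Op 1: a = malloc(1) -> a = 0; heap: [0-0 ALLOC][1-16 FREE]
Op 2: free(a) -> (freed a); heap: [0-16 FREE]
Op 3: b = malloc(5) -> b = 0; heap: [0-4 ALLOC][5-16 FREE]
Op 4: b = realloc(b, 8) -> b = 0; heap: [0-7 ALLOC][8-16 FREE]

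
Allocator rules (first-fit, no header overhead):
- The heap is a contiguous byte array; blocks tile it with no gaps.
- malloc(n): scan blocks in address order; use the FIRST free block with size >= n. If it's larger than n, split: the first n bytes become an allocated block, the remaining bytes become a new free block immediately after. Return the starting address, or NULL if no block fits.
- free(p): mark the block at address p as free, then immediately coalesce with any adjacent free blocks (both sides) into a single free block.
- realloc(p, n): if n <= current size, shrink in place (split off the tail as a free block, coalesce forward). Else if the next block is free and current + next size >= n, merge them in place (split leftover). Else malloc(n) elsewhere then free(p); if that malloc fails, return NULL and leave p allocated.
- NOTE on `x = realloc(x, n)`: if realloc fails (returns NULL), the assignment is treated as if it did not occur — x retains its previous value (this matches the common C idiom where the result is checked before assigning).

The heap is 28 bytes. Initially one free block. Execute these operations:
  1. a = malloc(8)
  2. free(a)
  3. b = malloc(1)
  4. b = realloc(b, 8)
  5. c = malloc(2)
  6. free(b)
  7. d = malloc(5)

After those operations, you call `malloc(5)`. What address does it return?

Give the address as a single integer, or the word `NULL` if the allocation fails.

Op 1: a = malloc(8) -> a = 0; heap: [0-7 ALLOC][8-27 FREE]
Op 2: free(a) -> (freed a); heap: [0-27 FREE]
Op 3: b = malloc(1) -> b = 0; heap: [0-0 ALLOC][1-27 FREE]
Op 4: b = realloc(b, 8) -> b = 0; heap: [0-7 ALLOC][8-27 FREE]
Op 5: c = malloc(2) -> c = 8; heap: [0-7 ALLOC][8-9 ALLOC][10-27 FREE]
Op 6: free(b) -> (freed b); heap: [0-7 FREE][8-9 ALLOC][10-27 FREE]
Op 7: d = malloc(5) -> d = 0; heap: [0-4 ALLOC][5-7 FREE][8-9 ALLOC][10-27 FREE]
malloc(5): first-fit scan over [0-4 ALLOC][5-7 FREE][8-9 ALLOC][10-27 FREE] -> 10

Answer: 10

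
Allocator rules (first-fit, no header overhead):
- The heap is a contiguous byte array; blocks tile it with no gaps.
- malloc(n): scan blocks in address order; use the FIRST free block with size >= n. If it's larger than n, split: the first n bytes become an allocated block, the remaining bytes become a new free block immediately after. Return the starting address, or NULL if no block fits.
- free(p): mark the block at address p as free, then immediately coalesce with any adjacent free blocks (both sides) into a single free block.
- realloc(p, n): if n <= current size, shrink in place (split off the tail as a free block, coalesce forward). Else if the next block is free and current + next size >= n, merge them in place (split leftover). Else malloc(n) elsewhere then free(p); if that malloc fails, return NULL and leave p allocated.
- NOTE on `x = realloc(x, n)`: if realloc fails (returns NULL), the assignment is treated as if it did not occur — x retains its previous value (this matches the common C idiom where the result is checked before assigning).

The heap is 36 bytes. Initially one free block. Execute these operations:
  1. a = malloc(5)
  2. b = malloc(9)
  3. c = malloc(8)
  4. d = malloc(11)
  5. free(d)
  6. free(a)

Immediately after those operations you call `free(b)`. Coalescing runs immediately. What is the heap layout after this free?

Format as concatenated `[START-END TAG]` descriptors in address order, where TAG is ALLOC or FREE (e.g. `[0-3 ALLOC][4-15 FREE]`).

Answer: [0-13 FREE][14-21 ALLOC][22-35 FREE]

Derivation:
Op 1: a = malloc(5) -> a = 0; heap: [0-4 ALLOC][5-35 FREE]
Op 2: b = malloc(9) -> b = 5; heap: [0-4 ALLOC][5-13 ALLOC][14-35 FREE]
Op 3: c = malloc(8) -> c = 14; heap: [0-4 ALLOC][5-13 ALLOC][14-21 ALLOC][22-35 FREE]
Op 4: d = malloc(11) -> d = 22; heap: [0-4 ALLOC][5-13 ALLOC][14-21 ALLOC][22-32 ALLOC][33-35 FREE]
Op 5: free(d) -> (freed d); heap: [0-4 ALLOC][5-13 ALLOC][14-21 ALLOC][22-35 FREE]
Op 6: free(a) -> (freed a); heap: [0-4 FREE][5-13 ALLOC][14-21 ALLOC][22-35 FREE]
free(b): b = 5 -> block [5-13 ALLOC]; mark free, coalesce with adjacent free neighbors -> [0-13 FREE][14-21 ALLOC][22-35 FREE]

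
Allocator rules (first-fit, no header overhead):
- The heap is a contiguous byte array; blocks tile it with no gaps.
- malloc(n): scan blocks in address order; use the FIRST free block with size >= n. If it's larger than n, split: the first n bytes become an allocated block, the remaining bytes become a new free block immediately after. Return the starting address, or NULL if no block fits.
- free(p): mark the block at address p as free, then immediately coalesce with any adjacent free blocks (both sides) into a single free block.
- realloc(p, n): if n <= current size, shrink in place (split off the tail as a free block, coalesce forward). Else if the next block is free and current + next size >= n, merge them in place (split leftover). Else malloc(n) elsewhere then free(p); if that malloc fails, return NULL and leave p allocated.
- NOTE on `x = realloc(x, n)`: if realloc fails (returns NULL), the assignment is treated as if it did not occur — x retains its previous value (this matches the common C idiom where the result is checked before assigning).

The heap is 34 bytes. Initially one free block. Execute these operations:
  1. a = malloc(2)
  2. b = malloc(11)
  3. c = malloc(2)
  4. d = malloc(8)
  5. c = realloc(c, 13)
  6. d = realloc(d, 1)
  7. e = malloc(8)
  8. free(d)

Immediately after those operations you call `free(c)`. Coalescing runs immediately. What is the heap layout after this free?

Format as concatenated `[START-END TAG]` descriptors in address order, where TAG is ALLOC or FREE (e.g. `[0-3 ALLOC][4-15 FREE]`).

Answer: [0-1 ALLOC][2-12 ALLOC][13-15 FREE][16-23 ALLOC][24-33 FREE]

Derivation:
Op 1: a = malloc(2) -> a = 0; heap: [0-1 ALLOC][2-33 FREE]
Op 2: b = malloc(11) -> b = 2; heap: [0-1 ALLOC][2-12 ALLOC][13-33 FREE]
Op 3: c = malloc(2) -> c = 13; heap: [0-1 ALLOC][2-12 ALLOC][13-14 ALLOC][15-33 FREE]
Op 4: d = malloc(8) -> d = 15; heap: [0-1 ALLOC][2-12 ALLOC][13-14 ALLOC][15-22 ALLOC][23-33 FREE]
Op 5: c = realloc(c, 13) -> NULL (c unchanged); heap: [0-1 ALLOC][2-12 ALLOC][13-14 ALLOC][15-22 ALLOC][23-33 FREE]
Op 6: d = realloc(d, 1) -> d = 15; heap: [0-1 ALLOC][2-12 ALLOC][13-14 ALLOC][15-15 ALLOC][16-33 FREE]
Op 7: e = malloc(8) -> e = 16; heap: [0-1 ALLOC][2-12 ALLOC][13-14 ALLOC][15-15 ALLOC][16-23 ALLOC][24-33 FREE]
Op 8: free(d) -> (freed d); heap: [0-1 ALLOC][2-12 ALLOC][13-14 ALLOC][15-15 FREE][16-23 ALLOC][24-33 FREE]
free(c): c = 13 -> block [13-14 ALLOC]; mark free, coalesce with adjacent free neighbors -> [0-1 ALLOC][2-12 ALLOC][13-15 FREE][16-23 ALLOC][24-33 FREE]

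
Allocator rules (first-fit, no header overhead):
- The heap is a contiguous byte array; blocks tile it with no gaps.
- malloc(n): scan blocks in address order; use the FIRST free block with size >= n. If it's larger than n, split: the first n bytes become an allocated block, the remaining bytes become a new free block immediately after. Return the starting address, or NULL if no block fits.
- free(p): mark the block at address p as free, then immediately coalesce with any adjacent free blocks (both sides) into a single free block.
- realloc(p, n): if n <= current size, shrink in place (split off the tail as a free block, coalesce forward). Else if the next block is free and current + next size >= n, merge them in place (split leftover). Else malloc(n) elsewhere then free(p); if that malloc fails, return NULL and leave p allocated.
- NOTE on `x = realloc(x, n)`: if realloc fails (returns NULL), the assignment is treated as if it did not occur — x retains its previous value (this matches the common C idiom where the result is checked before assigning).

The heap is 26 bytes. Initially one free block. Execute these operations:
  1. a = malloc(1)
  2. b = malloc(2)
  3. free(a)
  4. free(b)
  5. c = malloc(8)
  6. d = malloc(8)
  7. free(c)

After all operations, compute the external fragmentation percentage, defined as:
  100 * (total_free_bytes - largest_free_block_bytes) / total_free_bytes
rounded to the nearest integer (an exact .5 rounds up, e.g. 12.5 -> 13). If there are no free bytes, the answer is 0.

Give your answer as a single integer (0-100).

Op 1: a = malloc(1) -> a = 0; heap: [0-0 ALLOC][1-25 FREE]
Op 2: b = malloc(2) -> b = 1; heap: [0-0 ALLOC][1-2 ALLOC][3-25 FREE]
Op 3: free(a) -> (freed a); heap: [0-0 FREE][1-2 ALLOC][3-25 FREE]
Op 4: free(b) -> (freed b); heap: [0-25 FREE]
Op 5: c = malloc(8) -> c = 0; heap: [0-7 ALLOC][8-25 FREE]
Op 6: d = malloc(8) -> d = 8; heap: [0-7 ALLOC][8-15 ALLOC][16-25 FREE]
Op 7: free(c) -> (freed c); heap: [0-7 FREE][8-15 ALLOC][16-25 FREE]
Free blocks: [8 10] total_free=18 largest=10 -> 100*(18-10)/18 = 800/18 ≈ 44.444 -> rounds to 44

Answer: 44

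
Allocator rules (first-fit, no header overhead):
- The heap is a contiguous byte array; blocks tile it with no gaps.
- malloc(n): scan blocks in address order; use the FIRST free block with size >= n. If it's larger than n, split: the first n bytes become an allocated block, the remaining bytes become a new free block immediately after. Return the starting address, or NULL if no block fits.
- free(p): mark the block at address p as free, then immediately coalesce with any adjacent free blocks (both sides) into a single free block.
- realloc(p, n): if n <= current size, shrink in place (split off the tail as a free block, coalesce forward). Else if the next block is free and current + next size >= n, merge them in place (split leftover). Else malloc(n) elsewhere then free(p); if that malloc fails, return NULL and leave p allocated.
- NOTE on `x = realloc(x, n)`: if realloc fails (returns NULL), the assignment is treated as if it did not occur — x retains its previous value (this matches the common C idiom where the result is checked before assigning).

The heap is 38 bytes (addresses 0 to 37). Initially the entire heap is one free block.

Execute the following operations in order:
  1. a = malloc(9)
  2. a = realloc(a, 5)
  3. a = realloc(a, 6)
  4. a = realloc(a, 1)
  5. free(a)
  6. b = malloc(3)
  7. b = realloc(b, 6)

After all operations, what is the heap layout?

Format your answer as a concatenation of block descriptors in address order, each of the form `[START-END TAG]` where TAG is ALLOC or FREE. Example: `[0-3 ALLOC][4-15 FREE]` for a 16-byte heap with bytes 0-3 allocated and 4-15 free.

Answer: [0-5 ALLOC][6-37 FREE]

Derivation:
Op 1: a = malloc(9) -> a = 0; heap: [0-8 ALLOC][9-37 FREE]
Op 2: a = realloc(a, 5) -> a = 0; heap: [0-4 ALLOC][5-37 FREE]
Op 3: a = realloc(a, 6) -> a = 0; heap: [0-5 ALLOC][6-37 FREE]
Op 4: a = realloc(a, 1) -> a = 0; heap: [0-0 ALLOC][1-37 FREE]
Op 5: free(a) -> (freed a); heap: [0-37 FREE]
Op 6: b = malloc(3) -> b = 0; heap: [0-2 ALLOC][3-37 FREE]
Op 7: b = realloc(b, 6) -> b = 0; heap: [0-5 ALLOC][6-37 FREE]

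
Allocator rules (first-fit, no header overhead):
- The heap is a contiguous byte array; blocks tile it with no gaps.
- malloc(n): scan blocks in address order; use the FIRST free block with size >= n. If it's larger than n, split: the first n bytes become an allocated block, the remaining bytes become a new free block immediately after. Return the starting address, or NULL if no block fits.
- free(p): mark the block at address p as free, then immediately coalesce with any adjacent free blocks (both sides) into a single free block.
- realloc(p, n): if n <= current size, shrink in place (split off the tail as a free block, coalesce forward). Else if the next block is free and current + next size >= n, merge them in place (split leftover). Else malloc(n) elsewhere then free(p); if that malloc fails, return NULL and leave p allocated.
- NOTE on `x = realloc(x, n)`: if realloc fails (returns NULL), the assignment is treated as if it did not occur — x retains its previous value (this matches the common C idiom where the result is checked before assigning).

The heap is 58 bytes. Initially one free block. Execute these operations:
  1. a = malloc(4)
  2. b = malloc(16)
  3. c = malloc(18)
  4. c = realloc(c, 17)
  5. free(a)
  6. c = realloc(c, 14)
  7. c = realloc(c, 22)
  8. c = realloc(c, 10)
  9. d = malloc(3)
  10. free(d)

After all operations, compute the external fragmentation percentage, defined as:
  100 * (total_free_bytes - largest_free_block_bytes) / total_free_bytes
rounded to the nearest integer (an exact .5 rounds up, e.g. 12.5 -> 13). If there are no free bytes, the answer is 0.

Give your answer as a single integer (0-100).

Answer: 13

Derivation:
Op 1: a = malloc(4) -> a = 0; heap: [0-3 ALLOC][4-57 FREE]
Op 2: b = malloc(16) -> b = 4; heap: [0-3 ALLOC][4-19 ALLOC][20-57 FREE]
Op 3: c = malloc(18) -> c = 20; heap: [0-3 ALLOC][4-19 ALLOC][20-37 ALLOC][38-57 FREE]
Op 4: c = realloc(c, 17) -> c = 20; heap: [0-3 ALLOC][4-19 ALLOC][20-36 ALLOC][37-57 FREE]
Op 5: free(a) -> (freed a); heap: [0-3 FREE][4-19 ALLOC][20-36 ALLOC][37-57 FREE]
Op 6: c = realloc(c, 14) -> c = 20; heap: [0-3 FREE][4-19 ALLOC][20-33 ALLOC][34-57 FREE]
Op 7: c = realloc(c, 22) -> c = 20; heap: [0-3 FREE][4-19 ALLOC][20-41 ALLOC][42-57 FREE]
Op 8: c = realloc(c, 10) -> c = 20; heap: [0-3 FREE][4-19 ALLOC][20-29 ALLOC][30-57 FREE]
Op 9: d = malloc(3) -> d = 0; heap: [0-2 ALLOC][3-3 FREE][4-19 ALLOC][20-29 ALLOC][30-57 FREE]
Op 10: free(d) -> (freed d); heap: [0-3 FREE][4-19 ALLOC][20-29 ALLOC][30-57 FREE]
Free blocks: [4 28] total_free=32 largest=28 -> 100*(32-28)/32 = 400/32 = 12.5 -> rounds to 13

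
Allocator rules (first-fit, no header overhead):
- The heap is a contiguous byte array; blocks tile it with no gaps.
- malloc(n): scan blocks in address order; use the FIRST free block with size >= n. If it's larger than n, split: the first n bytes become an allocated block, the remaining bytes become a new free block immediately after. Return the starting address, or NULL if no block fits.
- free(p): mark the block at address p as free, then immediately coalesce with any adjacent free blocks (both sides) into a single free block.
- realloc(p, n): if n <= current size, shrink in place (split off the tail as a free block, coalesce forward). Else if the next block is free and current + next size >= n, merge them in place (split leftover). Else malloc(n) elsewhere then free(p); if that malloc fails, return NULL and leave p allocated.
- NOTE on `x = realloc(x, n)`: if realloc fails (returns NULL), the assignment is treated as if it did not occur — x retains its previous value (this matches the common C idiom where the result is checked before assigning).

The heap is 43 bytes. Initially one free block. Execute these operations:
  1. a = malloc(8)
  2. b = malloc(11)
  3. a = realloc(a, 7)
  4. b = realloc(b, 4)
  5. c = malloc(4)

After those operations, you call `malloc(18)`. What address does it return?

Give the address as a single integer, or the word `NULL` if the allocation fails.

Op 1: a = malloc(8) -> a = 0; heap: [0-7 ALLOC][8-42 FREE]
Op 2: b = malloc(11) -> b = 8; heap: [0-7 ALLOC][8-18 ALLOC][19-42 FREE]
Op 3: a = realloc(a, 7) -> a = 0; heap: [0-6 ALLOC][7-7 FREE][8-18 ALLOC][19-42 FREE]
Op 4: b = realloc(b, 4) -> b = 8; heap: [0-6 ALLOC][7-7 FREE][8-11 ALLOC][12-42 FREE]
Op 5: c = malloc(4) -> c = 12; heap: [0-6 ALLOC][7-7 FREE][8-11 ALLOC][12-15 ALLOC][16-42 FREE]
malloc(18): first-fit scan over [0-6 ALLOC][7-7 FREE][8-11 ALLOC][12-15 ALLOC][16-42 FREE] -> 16

Answer: 16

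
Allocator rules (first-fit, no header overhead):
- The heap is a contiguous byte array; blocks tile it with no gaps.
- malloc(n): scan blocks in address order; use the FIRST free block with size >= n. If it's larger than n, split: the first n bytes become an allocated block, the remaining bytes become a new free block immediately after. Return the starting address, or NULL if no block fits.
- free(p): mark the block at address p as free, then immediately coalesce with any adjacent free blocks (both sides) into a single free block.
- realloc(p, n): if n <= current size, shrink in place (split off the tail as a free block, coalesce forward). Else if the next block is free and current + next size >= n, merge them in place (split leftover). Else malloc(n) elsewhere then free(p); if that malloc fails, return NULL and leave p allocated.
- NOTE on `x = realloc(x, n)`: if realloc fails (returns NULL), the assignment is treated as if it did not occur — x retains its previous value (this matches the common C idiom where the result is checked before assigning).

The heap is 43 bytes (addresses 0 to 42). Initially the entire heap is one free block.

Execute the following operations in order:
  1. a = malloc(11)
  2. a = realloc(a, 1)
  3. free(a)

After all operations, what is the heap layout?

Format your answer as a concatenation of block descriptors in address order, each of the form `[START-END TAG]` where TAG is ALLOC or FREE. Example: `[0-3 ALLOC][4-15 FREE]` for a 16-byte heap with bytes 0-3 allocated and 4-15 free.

Op 1: a = malloc(11) -> a = 0; heap: [0-10 ALLOC][11-42 FREE]
Op 2: a = realloc(a, 1) -> a = 0; heap: [0-0 ALLOC][1-42 FREE]
Op 3: free(a) -> (freed a); heap: [0-42 FREE]

Answer: [0-42 FREE]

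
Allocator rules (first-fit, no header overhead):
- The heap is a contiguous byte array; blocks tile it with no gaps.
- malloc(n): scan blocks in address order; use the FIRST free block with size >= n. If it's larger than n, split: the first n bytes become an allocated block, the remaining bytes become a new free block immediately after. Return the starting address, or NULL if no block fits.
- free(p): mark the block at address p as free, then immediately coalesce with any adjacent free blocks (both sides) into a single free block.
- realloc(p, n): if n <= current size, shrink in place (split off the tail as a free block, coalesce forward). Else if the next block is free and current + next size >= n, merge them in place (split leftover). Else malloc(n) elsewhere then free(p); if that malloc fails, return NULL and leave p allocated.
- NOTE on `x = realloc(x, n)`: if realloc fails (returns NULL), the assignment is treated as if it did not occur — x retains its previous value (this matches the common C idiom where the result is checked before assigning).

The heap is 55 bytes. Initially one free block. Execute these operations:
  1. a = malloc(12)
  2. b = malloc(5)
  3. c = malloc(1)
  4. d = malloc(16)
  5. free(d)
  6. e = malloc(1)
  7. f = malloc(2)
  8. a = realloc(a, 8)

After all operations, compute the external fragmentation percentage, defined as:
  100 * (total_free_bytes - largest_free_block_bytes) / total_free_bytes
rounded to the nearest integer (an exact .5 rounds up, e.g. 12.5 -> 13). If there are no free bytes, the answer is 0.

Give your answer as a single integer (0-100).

Answer: 11

Derivation:
Op 1: a = malloc(12) -> a = 0; heap: [0-11 ALLOC][12-54 FREE]
Op 2: b = malloc(5) -> b = 12; heap: [0-11 ALLOC][12-16 ALLOC][17-54 FREE]
Op 3: c = malloc(1) -> c = 17; heap: [0-11 ALLOC][12-16 ALLOC][17-17 ALLOC][18-54 FREE]
Op 4: d = malloc(16) -> d = 18; heap: [0-11 ALLOC][12-16 ALLOC][17-17 ALLOC][18-33 ALLOC][34-54 FREE]
Op 5: free(d) -> (freed d); heap: [0-11 ALLOC][12-16 ALLOC][17-17 ALLOC][18-54 FREE]
Op 6: e = malloc(1) -> e = 18; heap: [0-11 ALLOC][12-16 ALLOC][17-17 ALLOC][18-18 ALLOC][19-54 FREE]
Op 7: f = malloc(2) -> f = 19; heap: [0-11 ALLOC][12-16 ALLOC][17-17 ALLOC][18-18 ALLOC][19-20 ALLOC][21-54 FREE]
Op 8: a = realloc(a, 8) -> a = 0; heap: [0-7 ALLOC][8-11 FREE][12-16 ALLOC][17-17 ALLOC][18-18 ALLOC][19-20 ALLOC][21-54 FREE]
Free blocks: [4 34] total_free=38 largest=34 -> 100*(38-34)/38 = 400/38 ≈ 10.526 -> rounds to 11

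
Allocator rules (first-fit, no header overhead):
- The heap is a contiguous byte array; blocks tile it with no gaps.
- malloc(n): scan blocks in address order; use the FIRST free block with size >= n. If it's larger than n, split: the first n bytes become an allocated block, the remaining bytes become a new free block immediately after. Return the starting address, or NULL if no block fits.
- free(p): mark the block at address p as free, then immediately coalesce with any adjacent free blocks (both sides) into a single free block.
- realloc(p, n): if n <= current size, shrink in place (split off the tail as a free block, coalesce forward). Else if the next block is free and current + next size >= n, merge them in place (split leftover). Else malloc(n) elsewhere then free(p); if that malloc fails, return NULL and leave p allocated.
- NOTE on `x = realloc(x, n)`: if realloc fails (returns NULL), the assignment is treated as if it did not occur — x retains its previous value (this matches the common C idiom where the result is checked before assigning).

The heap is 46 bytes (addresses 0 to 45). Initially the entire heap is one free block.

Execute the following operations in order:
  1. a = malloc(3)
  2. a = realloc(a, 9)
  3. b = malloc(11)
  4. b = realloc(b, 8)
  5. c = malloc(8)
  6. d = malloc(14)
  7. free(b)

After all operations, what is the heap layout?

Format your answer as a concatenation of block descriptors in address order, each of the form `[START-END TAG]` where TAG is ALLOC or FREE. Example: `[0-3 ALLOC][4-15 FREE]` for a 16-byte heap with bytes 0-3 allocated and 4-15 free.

Answer: [0-8 ALLOC][9-16 FREE][17-24 ALLOC][25-38 ALLOC][39-45 FREE]

Derivation:
Op 1: a = malloc(3) -> a = 0; heap: [0-2 ALLOC][3-45 FREE]
Op 2: a = realloc(a, 9) -> a = 0; heap: [0-8 ALLOC][9-45 FREE]
Op 3: b = malloc(11) -> b = 9; heap: [0-8 ALLOC][9-19 ALLOC][20-45 FREE]
Op 4: b = realloc(b, 8) -> b = 9; heap: [0-8 ALLOC][9-16 ALLOC][17-45 FREE]
Op 5: c = malloc(8) -> c = 17; heap: [0-8 ALLOC][9-16 ALLOC][17-24 ALLOC][25-45 FREE]
Op 6: d = malloc(14) -> d = 25; heap: [0-8 ALLOC][9-16 ALLOC][17-24 ALLOC][25-38 ALLOC][39-45 FREE]
Op 7: free(b) -> (freed b); heap: [0-8 ALLOC][9-16 FREE][17-24 ALLOC][25-38 ALLOC][39-45 FREE]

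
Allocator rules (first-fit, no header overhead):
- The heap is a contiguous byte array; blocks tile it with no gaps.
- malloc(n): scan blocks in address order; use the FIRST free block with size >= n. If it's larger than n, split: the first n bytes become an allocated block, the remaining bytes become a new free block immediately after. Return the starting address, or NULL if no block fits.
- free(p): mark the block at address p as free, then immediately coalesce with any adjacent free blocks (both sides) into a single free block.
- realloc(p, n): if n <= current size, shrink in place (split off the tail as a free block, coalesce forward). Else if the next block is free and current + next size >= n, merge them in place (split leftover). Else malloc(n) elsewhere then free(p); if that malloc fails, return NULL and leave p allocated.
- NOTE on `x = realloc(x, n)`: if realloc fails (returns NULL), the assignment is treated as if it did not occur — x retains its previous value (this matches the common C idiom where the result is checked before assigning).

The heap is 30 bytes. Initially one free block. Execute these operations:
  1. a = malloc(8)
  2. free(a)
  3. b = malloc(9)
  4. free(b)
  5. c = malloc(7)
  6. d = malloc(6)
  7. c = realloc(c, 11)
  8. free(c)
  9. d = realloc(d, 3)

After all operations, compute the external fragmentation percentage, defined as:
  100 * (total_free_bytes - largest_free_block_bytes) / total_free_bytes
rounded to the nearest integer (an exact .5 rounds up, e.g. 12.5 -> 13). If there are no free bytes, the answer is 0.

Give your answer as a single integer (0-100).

Op 1: a = malloc(8) -> a = 0; heap: [0-7 ALLOC][8-29 FREE]
Op 2: free(a) -> (freed a); heap: [0-29 FREE]
Op 3: b = malloc(9) -> b = 0; heap: [0-8 ALLOC][9-29 FREE]
Op 4: free(b) -> (freed b); heap: [0-29 FREE]
Op 5: c = malloc(7) -> c = 0; heap: [0-6 ALLOC][7-29 FREE]
Op 6: d = malloc(6) -> d = 7; heap: [0-6 ALLOC][7-12 ALLOC][13-29 FREE]
Op 7: c = realloc(c, 11) -> c = 13; heap: [0-6 FREE][7-12 ALLOC][13-23 ALLOC][24-29 FREE]
Op 8: free(c) -> (freed c); heap: [0-6 FREE][7-12 ALLOC][13-29 FREE]
Op 9: d = realloc(d, 3) -> d = 7; heap: [0-6 FREE][7-9 ALLOC][10-29 FREE]
Free blocks: [7 20] total_free=27 largest=20 -> 100*(27-20)/27 = 700/27 ≈ 25.926 -> rounds to 26

Answer: 26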